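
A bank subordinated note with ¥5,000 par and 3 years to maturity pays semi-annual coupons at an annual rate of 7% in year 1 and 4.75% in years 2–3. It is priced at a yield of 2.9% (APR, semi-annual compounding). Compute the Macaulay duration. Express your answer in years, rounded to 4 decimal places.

2.7936 years

Periodic yield y = 0.0145. Discount each cash flow and weight by its period:
  t   CF        PV=CF/(1+0.0145)^t    t·PV
  1       175.00       172.4988       172.4988
  2       175.00       170.0333       340.0666
  3       118.75       113.7306       341.1919
  4       118.75       112.1051       448.4204
  5       118.75       110.5028       552.5141
  6     5,118.75     4,695.1731    28,171.0388
  Σ                  5,374.0437    30,025.7306
Price P = Σ PV = 5,374.0437.
Macaulay duration = Σ(t·PV) / P = 30,025.7306 / 5,374.0437 = 5.58718 half-year periods.
In years: 5.58718 / 2 = 2.79359 years.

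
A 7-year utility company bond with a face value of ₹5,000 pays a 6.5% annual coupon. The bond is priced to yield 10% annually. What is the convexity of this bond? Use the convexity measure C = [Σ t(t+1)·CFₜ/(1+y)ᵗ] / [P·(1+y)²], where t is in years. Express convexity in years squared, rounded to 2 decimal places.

With y = 0.1:
  t   CF        PV=CF/(1+0.1)^t    t·PV        t(t+1)·PV
  1       325.00       295.4545       295.4545         590.9091
  2       325.00       268.5950       537.1901       1,611.5702
  3       325.00       244.1773       732.5319       2,930.1277
  4       325.00       221.9794       887.9175       4,439.5875
  5       325.00       201.7994     1,008.9971       6,053.9829
  6       325.00       183.4540     1,100.7242       7,705.0691
  7     5,325.00     2,732.5670    19,127.9689     153,023.7509
  Σ                  4,148.0267    23,690.7842     176,354.9974
P = 4,148.0267.
Convexity = Σ t(t+1)·PV / [P·(1+y)²] = 176,354.9974 / (4,148.0267 × 1.210000) = 35.13669.

35.14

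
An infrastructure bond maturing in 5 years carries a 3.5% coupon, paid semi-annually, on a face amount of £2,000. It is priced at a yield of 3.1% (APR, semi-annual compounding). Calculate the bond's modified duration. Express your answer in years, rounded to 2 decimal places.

Periodic yield y = 0.0155. First find Macaulay duration:
  t   CF        PV=CF/(1+0.0155)^t    t·PV
  1        35.00        34.4658        34.4658
  2        35.00        33.9397        67.8794
  3        35.00        33.4217       100.2650
  4        35.00        32.9115       131.6462
  5        35.00        32.4092       162.0460
  6        35.00        31.9145       191.4872
  7        35.00        31.4274       219.9918
  8        35.00        30.9477       247.5817
  9        35.00        30.4753       274.2781
  10    2,035.00     1,744.8783    17,448.7828
  Σ                  2,036.7912    18,878.4242
P = 2,036.7912; Macaulay duration = 18,878.4242 / 2,036.7912 = 9.26871 half-year periods = 4.63435 years.
Modified duration = D_Mac / (1 + y) = 4.63435 / 1.0155 = 4.56362 years.

4.56 years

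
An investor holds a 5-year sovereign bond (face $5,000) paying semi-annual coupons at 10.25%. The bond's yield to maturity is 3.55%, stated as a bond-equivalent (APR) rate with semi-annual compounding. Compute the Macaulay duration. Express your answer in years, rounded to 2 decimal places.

4.17 years

Periodic yield y = 0.01775. Discount each cash flow and weight by its period:
  t   CF        PV=CF/(1+0.01775)^t    t·PV
  1       256.25       251.7809       251.7809
  2       256.25       247.3897       494.7794
  3       256.25       243.0751       729.2254
  4       256.25       238.8358       955.3432
  5       256.25       234.6704     1,173.3520
  6       256.25       230.5776     1,383.4659
  7       256.25       226.5563     1,585.8939
  8       256.25       222.6050     1,780.8403
  9       256.25       218.7227     1,968.5044
  10    5,256.25     4,408.2367    44,082.3667
  Σ                  6,522.4503    54,405.5521
Price P = Σ PV = 6,522.4503.
Macaulay duration = Σ(t·PV) / P = 54,405.5521 / 6,522.4503 = 8.34128 half-year periods.
In years: 8.34128 / 2 = 4.17064 years.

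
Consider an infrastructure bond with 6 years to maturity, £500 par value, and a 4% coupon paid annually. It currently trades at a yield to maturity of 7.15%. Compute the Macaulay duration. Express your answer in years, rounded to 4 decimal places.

Periodic yield y = 0.0715. Discount each cash flow and weight by its year:
  t   CF        PV=CF/(1+0.0715)^t    t·PV
  1        20.00        18.6654        18.6654
  2        20.00        17.4199        34.8398
  3        20.00        16.2575        48.7725
  4        20.00        15.1726        60.6906
  5        20.00        14.1602        70.8010
  6       520.00       343.5977     2,061.5864
  Σ                    425.2734     2,295.3556
Price P = Σ PV = 425.2734.
Macaulay duration = Σ(t·PV) / P = 2,295.3556 / 425.2734 = 5.39736 years.

5.3974 years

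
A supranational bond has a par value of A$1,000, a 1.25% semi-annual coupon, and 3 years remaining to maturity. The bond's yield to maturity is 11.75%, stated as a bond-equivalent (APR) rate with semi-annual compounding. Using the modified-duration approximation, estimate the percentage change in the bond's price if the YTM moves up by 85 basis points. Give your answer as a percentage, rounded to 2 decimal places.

-2.36%

Periodic yield y = 0.05875. Modified duration first:
  t   CF        PV=CF/(1+0.05875)^t    t·PV
  1         6.25         5.9032         5.9032
  2         6.25         5.5756        11.1512
  3         6.25         5.2662        15.7987
  4         6.25         4.9740        19.8960
  5         6.25         4.6980        23.4900
  6     1,006.25       714.4064     4,286.4386
  Σ                    740.8235     4,362.6777
P = 740.8235; D_Mac = 5.88896 half-year periods = 2.94448 yrs; D_mod = 2.94448/(1+0.05875) = 2.78109 yrs.
ΔP/P ≈ -D_mod · Δy = -2.78109 × (+0.0085) = -0.023639 = -2.3639%.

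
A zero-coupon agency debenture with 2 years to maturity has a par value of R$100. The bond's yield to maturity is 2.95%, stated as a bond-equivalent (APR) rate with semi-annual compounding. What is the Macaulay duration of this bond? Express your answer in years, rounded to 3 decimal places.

2.000 years

A zero-coupon bond has a single cash flow at maturity, so its Macaulay duration equals its maturity: 2 years.
(Equivalently: 4 semi-annual periods ÷ 2 = 2 years.)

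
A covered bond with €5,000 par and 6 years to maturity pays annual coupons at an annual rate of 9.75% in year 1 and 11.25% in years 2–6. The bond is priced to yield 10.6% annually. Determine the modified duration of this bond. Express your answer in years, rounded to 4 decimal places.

4.2870 years

Periodic yield y = 0.106. First find Macaulay duration:
  t   CF        PV=CF/(1+0.106)^t    t·PV
  1       487.50       440.7776       440.7776
  2       562.50       459.8459       919.6917
  3       562.50       415.7738     1,247.3215
  4       562.50       375.9257     1,503.7028
  5       562.50       339.8967     1,699.4833
  6     5,562.50     3,039.0599    18,234.3595
  Σ                  5,071.2795    24,045.3363
P = 5,071.2795; Macaulay duration = 24,045.3363 / 5,071.2795 = 4.74147 years.
Modified duration = D_Mac / (1 + y) = 4.74147 / 1.106 = 4.28705 years.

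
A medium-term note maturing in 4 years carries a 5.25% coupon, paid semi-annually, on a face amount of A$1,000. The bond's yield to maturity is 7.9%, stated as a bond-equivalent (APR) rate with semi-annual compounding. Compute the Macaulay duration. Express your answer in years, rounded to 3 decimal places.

3.640 years

Periodic yield y = 0.0395. Discount each cash flow and weight by its period:
  t   CF        PV=CF/(1+0.0395)^t    t·PV
  1        26.25        25.2525        25.2525
  2        26.25        24.2930        48.5859
  3        26.25        23.3698        70.1095
  4        26.25        22.4818        89.9273
  5        26.25        21.6275       108.1376
  6        26.25        20.8057       124.8342
  7        26.25        20.0151       140.1057
  8     1,026.25       752.7612     6,022.0895
  Σ                    910.6067     6,629.0423
Price P = Σ PV = 910.6067.
Macaulay duration = Σ(t·PV) / P = 6,629.0423 / 910.6067 = 7.27981 half-year periods.
In years: 7.27981 / 2 = 3.63990 years.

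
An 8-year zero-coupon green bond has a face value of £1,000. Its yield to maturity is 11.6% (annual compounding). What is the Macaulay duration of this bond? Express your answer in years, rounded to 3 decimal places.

A zero-coupon bond has a single cash flow at maturity, so its Macaulay duration equals its maturity: 8 years.

8.000 years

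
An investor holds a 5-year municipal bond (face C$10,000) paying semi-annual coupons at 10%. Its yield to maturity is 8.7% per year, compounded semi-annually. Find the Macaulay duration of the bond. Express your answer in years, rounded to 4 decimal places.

4.0810 years

Periodic yield y = 0.0435. Discount each cash flow and weight by its period:
  t   CF        PV=CF/(1+0.0435)^t    t·PV
  1       500.00       479.1567       479.1567
  2       500.00       459.1823       918.3645
  3       500.00       440.0405     1,320.1215
  4       500.00       421.6967     1,686.7868
  5       500.00       404.1176     2,020.5879
  6       500.00       387.2713     2,323.6276
  7       500.00       371.1272     2,597.8907
  8       500.00       355.6562     2,845.2496
  9       500.00       340.8301     3,067.4708
  10   10,500.00     6,859.0626    68,590.6258
  Σ                 10,518.1411    85,849.8817
Price P = Σ PV = 10,518.1411.
Macaulay duration = Σ(t·PV) / P = 85,849.8817 / 10,518.1411 = 8.16208 half-year periods.
In years: 8.16208 / 2 = 4.08104 years.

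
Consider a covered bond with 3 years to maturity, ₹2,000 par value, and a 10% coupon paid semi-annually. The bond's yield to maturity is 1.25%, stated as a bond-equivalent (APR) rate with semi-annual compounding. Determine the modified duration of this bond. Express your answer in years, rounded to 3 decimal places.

Periodic yield y = 0.00625. First find Macaulay duration:
  t   CF        PV=CF/(1+0.00625)^t    t·PV
  1       100.00        99.3789        99.3789
  2       100.00        98.7616       197.5232
  3       100.00        98.1482       294.4446
  4       100.00        97.5386       390.1543
  5       100.00        96.9327       484.6637
  6     2,100.00     2,022.9443    12,137.6661
  Σ                  2,513.7044    13,603.8308
P = 2,513.7044; Macaulay duration = 13,603.8308 / 2,513.7044 = 5.41187 half-year periods = 2.70593 years.
Modified duration = D_Mac / (1 + y) = 2.70593 / 1.00625 = 2.68913 years.

2.689 years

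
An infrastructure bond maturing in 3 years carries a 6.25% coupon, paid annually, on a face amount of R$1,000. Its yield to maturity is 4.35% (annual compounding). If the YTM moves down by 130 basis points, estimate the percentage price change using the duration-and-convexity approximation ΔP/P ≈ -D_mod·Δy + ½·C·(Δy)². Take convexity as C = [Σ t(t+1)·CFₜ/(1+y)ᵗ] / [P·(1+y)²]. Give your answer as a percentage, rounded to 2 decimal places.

+3.61%

With y = 0.0435:
  t   CF        PV=CF/(1+0.0435)^t    t·PV        t(t+1)·PV
  1        62.50        59.8946        59.8946         119.7892
  2        62.50        57.3978       114.7956         344.3867
  3     1,062.50       935.0861     2,805.2582      11,221.0326
  Σ                  1,052.3784     2,979.9483      11,685.2085
P = 1,052.3784; D_Mac = 2.83163 yrs; D_mod = 2.71359 yrs; C = 10.19717.
Duration effect: -2.71359 × (-0.013) = +0.035277
Convexity effect: 0.5 × 10.19717 × (-0.013)² = +0.0008617
ΔP/P ≈ +0.035277 + 0.0008617 = +0.036138 = +3.6138%.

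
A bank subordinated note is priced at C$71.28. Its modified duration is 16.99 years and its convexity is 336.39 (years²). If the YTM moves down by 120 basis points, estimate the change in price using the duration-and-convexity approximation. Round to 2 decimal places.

+C$16.26

Duration effect: -D_mod·Δy = -16.99 × (-0.012) = +0.203880
Convexity effect: ½·C·(Δy)² = 0.5 × 336.39 × (-0.012)² = +0.02422008
ΔP/P ≈ +0.203880 + 0.02422008 = +0.22810008
ΔP ≈ 71.28 × (+0.22810008) = +16.2589737024.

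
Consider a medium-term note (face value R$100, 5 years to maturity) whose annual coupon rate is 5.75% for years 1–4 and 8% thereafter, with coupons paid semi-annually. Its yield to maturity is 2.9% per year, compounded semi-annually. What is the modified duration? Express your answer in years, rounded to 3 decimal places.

Periodic yield y = 0.0145. First find Macaulay duration:
  t   CF        PV=CF/(1+0.0145)^t    t·PV
  1        2.875         2.8339         2.8339
  2        2.875         2.7934         5.5868
  3        2.875         2.7535         8.2604
  4        2.875         2.7141        10.8565
  5        2.875         2.6753        13.3767
  6        2.875         2.6371        15.8226
  7        2.875         2.5994        18.1958
  8        2.875         2.5622        20.4980
  9        4.000         3.5139        31.6253
  10     104.000        90.0560       900.5604
  Σ                    115.1389     1,027.6163
P = 115.1389; Macaulay duration = 1,027.6163 / 115.1389 = 8.92501 half-year periods = 4.46251 years.
Modified duration = D_Mac / (1 + y) = 4.46251 / 1.0145 = 4.39872 years.

4.399 years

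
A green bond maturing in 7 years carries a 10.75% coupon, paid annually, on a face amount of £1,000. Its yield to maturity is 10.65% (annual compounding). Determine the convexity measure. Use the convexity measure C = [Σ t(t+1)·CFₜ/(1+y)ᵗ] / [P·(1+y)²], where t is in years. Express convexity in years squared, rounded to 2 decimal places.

30.93

With y = 0.1065:
  t   CF        PV=CF/(1+0.1065)^t    t·PV        t(t+1)·PV
  1       107.50        97.1532        97.1532         194.3064
  2       107.50        87.8022       175.6045         526.8135
  3       107.50        79.3513       238.0540         952.2160
  4       107.50        71.7138       286.8552       1,434.2762
  5       107.50        64.8114       324.0570       1,944.3419
  6       107.50        58.5733       351.4400       2,460.0801
  7     1,107.50       545.3607     3,817.5246      30,540.1970
  Σ                  1,004.7660     5,290.6885      38,052.2309
P = 1,004.7660.
Convexity = Σ t(t+1)·PV / [P·(1+y)²] = 38,052.2309 / (1,004.7660 × 1.224342) = 30.93231.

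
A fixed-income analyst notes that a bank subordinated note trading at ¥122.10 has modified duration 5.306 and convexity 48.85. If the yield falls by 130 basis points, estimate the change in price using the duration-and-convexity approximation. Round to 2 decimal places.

Duration effect: -D_mod·Δy = -5.306 × (-0.013) = +0.068978
Convexity effect: ½·C·(Δy)² = 0.5 × 48.85 × (-0.013)² = +0.004127825
ΔP/P ≈ +0.068978 + 0.004127825 = +0.073105825
ΔP ≈ 122.10 × (+0.073105825) = +8.9262212325.

+¥8.93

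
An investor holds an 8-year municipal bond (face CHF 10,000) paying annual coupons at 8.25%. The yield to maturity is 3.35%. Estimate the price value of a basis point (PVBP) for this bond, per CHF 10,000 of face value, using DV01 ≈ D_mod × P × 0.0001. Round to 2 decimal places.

Periodic yield y = 0.0335.
  t   CF        PV=CF/(1+0.0335)^t    t·PV
  1       825.00       798.2583       798.2583
  2       825.00       772.3835     1,544.7670
  3       825.00       747.3474     2,242.0421
  4       825.00       723.1227     2,892.4910
  5       825.00       699.6834     3,498.4168
  6       825.00       677.0037     4,062.0224
  7       825.00       655.0592     4,585.4147
  8    10,825.00     8,316.5664    66,532.5309
  Σ                 13,389.4247    86,155.9432
P = 13,389.4247; D_Mac = 6.43463 yrs; D_mod = 6.22605 yrs.
DV01 ≈ 6.22605 × 13,389.4247 × 0.0001 = 8.336327.

CHF 8.34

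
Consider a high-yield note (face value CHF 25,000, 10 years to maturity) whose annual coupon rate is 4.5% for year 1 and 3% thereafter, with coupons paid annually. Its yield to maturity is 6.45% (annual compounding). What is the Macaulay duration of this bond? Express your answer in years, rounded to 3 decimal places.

Periodic yield y = 0.0645. Discount each cash flow and weight by its year:
  t   CF        PV=CF/(1+0.0645)^t    t·PV
  1     1,125.00     1,056.8342     1,056.8342
  2       750.00       661.8658     1,323.7316
  3       750.00       621.7621     1,865.2864
  4       750.00       584.0884     2,336.3537
  5       750.00       548.6974     2,743.4872
  6       750.00       515.4509     3,092.7052
  7       750.00       484.2188     3,389.5313
  8       750.00       454.8791     3,639.0324
  9       750.00       427.3171     3,845.8539
  10   25,750.00    13,782.2644   137,822.6435
  Σ                 19,137.3781   161,115.4593
Price P = Σ PV = 19,137.3781.
Macaulay duration = Σ(t·PV) / P = 161,115.4593 / 19,137.3781 = 8.41889 years.

8.419 years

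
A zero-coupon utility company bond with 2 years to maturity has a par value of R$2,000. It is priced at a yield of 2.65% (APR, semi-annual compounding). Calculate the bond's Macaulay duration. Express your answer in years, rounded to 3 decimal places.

A zero-coupon bond has a single cash flow at maturity, so its Macaulay duration equals its maturity: 2 years.
(Equivalently: 4 semi-annual periods ÷ 2 = 2 years.)

2.000 years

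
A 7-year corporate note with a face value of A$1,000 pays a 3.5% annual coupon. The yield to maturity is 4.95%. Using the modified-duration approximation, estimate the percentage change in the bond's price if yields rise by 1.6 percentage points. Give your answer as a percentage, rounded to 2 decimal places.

-9.59%

Periodic yield y = 0.0495. Modified duration first:
  t   CF        PV=CF/(1+0.0495)^t    t·PV
  1        35.00        33.3492        33.3492
  2        35.00        31.7763        63.5526
  3        35.00        30.2775        90.8326
  4        35.00        28.8495       115.3980
  5        35.00        27.4888       137.4440
  6        35.00        26.1923       157.1537
  7     1,035.00       738.0117     5,166.0819
  Σ                    915.9453     5,763.8121
P = 915.9453; D_Mac = 6.29275 yrs; D_mod = 6.29275/(1+0.0495) = 5.99595 yrs.
ΔP/P ≈ -D_mod · Δy = -5.99595 × (+0.016) = -0.095935 = -9.5935%.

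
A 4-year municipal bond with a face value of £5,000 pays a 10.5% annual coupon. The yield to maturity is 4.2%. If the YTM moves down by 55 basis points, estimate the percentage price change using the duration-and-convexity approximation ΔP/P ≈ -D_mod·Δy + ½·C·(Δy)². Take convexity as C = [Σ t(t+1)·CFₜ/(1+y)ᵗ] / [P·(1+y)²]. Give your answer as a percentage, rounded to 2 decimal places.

+1.88%

With y = 0.042:
  t   CF        PV=CF/(1+0.042)^t    t·PV        t(t+1)·PV
  1       525.00       503.8388       503.8388       1,007.6775
  2       525.00       483.5305       967.0610       2,901.1829
  3       525.00       464.0408     1,392.1223       5,568.4893
  4     5,525.00     4,686.6380    18,746.5519      93,732.7593
  Σ                  6,138.0480    21,609.5740     103,210.1092
P = 6,138.0480; D_Mac = 3.52059 yrs; D_mod = 3.37869 yrs; C = 15.48662.
Duration effect: -3.37869 × (-0.0055) = +0.018583
Convexity effect: 0.5 × 15.48662 × (-0.0055)² = +0.0002342
ΔP/P ≈ +0.018583 + 0.0002342 = +0.018817 = +1.8817%.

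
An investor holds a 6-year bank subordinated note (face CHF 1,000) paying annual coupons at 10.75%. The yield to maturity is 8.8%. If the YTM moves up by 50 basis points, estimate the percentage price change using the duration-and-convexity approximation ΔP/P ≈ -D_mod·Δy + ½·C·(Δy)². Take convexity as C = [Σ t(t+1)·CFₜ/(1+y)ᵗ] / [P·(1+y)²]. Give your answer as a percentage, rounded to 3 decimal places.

-2.162%

With y = 0.088:
  t   CF        PV=CF/(1+0.088)^t    t·PV        t(t+1)·PV
  1       107.50        98.8051        98.8051         197.6103
  2       107.50        90.8136       181.6271         544.8813
  3       107.50        83.4683       250.4050       1,001.6201
  4       107.50        76.7172       306.8689       1,534.3445
  5       107.50        70.5122       352.5608       2,115.3646
  6     1,107.50       667.6831     4,006.0984      28,042.6888
  Σ                  1,087.9995     5,196.3654      33,436.5097
P = 1,087.9995; D_Mac = 4.77607 yrs; D_mod = 4.38977 yrs; C = 25.96178.
Duration effect: -4.38977 × (+0.005) = -0.021949
Convexity effect: 0.5 × 25.96178 × (0.005)² = +0.0003245
ΔP/P ≈ -0.021949 + 0.0003245 = -0.021624 = -2.1624%.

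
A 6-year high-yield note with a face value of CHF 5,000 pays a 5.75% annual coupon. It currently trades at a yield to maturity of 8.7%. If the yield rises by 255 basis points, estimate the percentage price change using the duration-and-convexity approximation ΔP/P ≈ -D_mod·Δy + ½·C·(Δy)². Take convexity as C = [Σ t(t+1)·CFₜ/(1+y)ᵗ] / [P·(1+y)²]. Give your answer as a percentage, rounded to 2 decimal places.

With y = 0.087:
  t   CF        PV=CF/(1+0.087)^t    t·PV        t(t+1)·PV
  1       287.50       264.4894       264.4894         528.9788
  2       287.50       243.3205       486.6411       1,459.9232
  3       287.50       223.8459       671.5378       2,686.1512
  4       287.50       205.9300       823.7201       4,118.6005
  5       287.50       189.4480       947.2402       5,683.4414
  6     5,287.50     3,205.3327    19,231.9963     134,623.9739
  Σ                  4,332.3667    22,425.6249     149,101.0691
P = 4,332.3667; D_Mac = 5.17630 yrs; D_mod = 4.76200 yrs; C = 29.12705.
Duration effect: -4.76200 × (+0.0255) = -0.121431
Convexity effect: 0.5 × 29.12705 × (0.0255)² = +0.0094699
ΔP/P ≈ -0.121431 + 0.0094699 = -0.111961 = -11.1961%.

-11.20%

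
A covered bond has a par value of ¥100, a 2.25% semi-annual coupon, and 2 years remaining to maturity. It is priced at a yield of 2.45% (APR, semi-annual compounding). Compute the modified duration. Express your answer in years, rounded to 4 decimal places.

1.9430 years

Periodic yield y = 0.01225. First find Macaulay duration:
  t   CF        PV=CF/(1+0.01225)^t    t·PV
  1        1.125         1.1114         1.1114
  2        1.125         1.0979         2.1959
  3        1.125         1.0846         3.2539
  4      101.125        96.3180       385.2719
  Σ                     99.6120       391.8331
P = 99.6120; Macaulay duration = 391.8331 / 99.6120 = 3.93360 half-year periods = 1.96680 years.
Modified duration = D_Mac / (1 + y) = 1.96680 / 1.01225 = 1.94300 years.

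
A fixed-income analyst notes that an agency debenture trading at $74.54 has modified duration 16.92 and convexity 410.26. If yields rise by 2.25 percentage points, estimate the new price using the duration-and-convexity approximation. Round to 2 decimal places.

$53.90

Duration effect: -D_mod·Δy = -16.92 × (+0.0225) = -0.380700
Convexity effect: ½·C·(Δy)² = 0.5 × 410.26 × (0.0225)² = +0.1038470625
ΔP/P ≈ -0.380700 + 0.1038470625 = -0.2768529375
New price ≈ 74.54 × (1 - 0.2768529375) = 53.90338203875.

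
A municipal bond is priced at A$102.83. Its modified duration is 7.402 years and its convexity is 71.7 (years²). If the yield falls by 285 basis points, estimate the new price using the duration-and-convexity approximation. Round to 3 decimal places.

A$127.517

Duration effect: -D_mod·Δy = -7.402 × (-0.0285) = +0.210957
Convexity effect: ½·C·(Δy)² = 0.5 × 71.7 × (-0.0285)² = +0.0291191625
ΔP/P ≈ +0.210957 + 0.0291191625 = +0.2400761625
New price ≈ 102.83 × (1 + 0.2400761625) = 127.517031789875.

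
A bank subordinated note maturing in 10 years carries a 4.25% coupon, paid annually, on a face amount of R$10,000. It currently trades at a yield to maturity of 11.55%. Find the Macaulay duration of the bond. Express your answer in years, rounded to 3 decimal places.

Periodic yield y = 0.1155. Discount each cash flow and weight by its year:
  t   CF        PV=CF/(1+0.1155)^t    t·PV
  1       425.00       380.9951       380.9951
  2       425.00       341.5465       683.0929
  3       425.00       306.1824       918.5472
  4       425.00       274.4800     1,097.9198
  5       425.00       246.0600     1,230.3001
  6       425.00       220.5827     1,323.4963
  7       425.00       197.7434     1,384.2035
  8       425.00       177.2688     1,418.1505
  9       425.00       158.9142     1,430.2280
  10   10,425.00     3,494.4620    34,944.6196
  Σ                  5,798.2350    44,811.5530
Price P = Σ PV = 5,798.2350.
Macaulay duration = Σ(t·PV) / P = 44,811.5530 / 5,798.2350 = 7.72848 years.

7.728 years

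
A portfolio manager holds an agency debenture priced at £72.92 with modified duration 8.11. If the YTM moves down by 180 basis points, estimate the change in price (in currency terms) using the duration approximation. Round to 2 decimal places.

Duration approximation: ΔP/P ≈ -D_mod · Δy = -8.11 × (-0.018) = +0.145980.
ΔP ≈ 72.92 × (+0.145980) = +10.6448616.

+£10.64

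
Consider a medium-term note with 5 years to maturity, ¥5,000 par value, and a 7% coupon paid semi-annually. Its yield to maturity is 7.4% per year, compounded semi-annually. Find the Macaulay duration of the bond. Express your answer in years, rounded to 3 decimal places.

Periodic yield y = 0.037. Discount each cash flow and weight by its period:
  t   CF        PV=CF/(1+0.037)^t    t·PV
  1       175.00       168.7560       168.7560
  2       175.00       162.7348       325.4697
  3       175.00       156.9285       470.7855
  4       175.00       151.3293       605.3172
  5       175.00       145.9299       729.6495
  6       175.00       140.7231       844.3388
  7       175.00       135.7022       949.9151
  8       175.00       130.8603     1,046.8826
  9       175.00       126.1912     1,135.7212
  10    5,175.00     3,598.5106    35,985.1063
  Σ                  4,917.6660    42,261.9419
Price P = Σ PV = 4,917.6660.
Macaulay duration = Σ(t·PV) / P = 42,261.9419 / 4,917.6660 = 8.59390 half-year periods.
In years: 8.59390 / 2 = 4.29695 years.

4.297 years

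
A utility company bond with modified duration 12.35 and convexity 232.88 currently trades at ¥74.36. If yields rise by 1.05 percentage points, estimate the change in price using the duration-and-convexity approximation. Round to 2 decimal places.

-¥8.69

Duration effect: -D_mod·Δy = -12.35 × (+0.0105) = -0.129675
Convexity effect: ½·C·(Δy)² = 0.5 × 232.88 × (0.0105)² = +0.01283751
ΔP/P ≈ -0.129675 + 0.01283751 = -0.11683749
ΔP ≈ 74.36 × (-0.11683749) = -8.6880357564.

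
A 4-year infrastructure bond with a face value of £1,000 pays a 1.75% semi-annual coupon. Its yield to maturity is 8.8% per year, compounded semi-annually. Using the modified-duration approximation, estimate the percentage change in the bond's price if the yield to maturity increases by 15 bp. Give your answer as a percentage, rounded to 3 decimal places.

-0.554%

Periodic yield y = 0.044. Modified duration first:
  t   CF        PV=CF/(1+0.044)^t    t·PV
  1         8.75         8.3812         8.3812
  2         8.75         8.0280        16.0560
  3         8.75         7.6896        23.0689
  4         8.75         7.3656        29.4623
  5         8.75         7.0551        35.2757
  6         8.75         6.7578        40.5468
  7         8.75         6.4730        45.3109
  8     1,008.75       714.7918     5,718.3344
  Σ                    766.5421     5,916.4361
P = 766.5421; D_Mac = 7.71834 half-year periods = 3.85917 yrs; D_mod = 3.85917/(1+0.044) = 3.69652 yrs.
ΔP/P ≈ -D_mod · Δy = -3.69652 × (+0.0015) = -0.005545 = -0.5545%.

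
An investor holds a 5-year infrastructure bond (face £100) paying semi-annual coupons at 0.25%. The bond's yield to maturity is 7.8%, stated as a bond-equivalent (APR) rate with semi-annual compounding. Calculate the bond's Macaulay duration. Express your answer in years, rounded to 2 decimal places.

Periodic yield y = 0.039. Discount each cash flow and weight by its period:
  t   CF        PV=CF/(1+0.039)^t    t·PV
  1        0.125         0.1203         0.1203
  2        0.125         0.1158         0.2316
  3        0.125         0.1114         0.3343
  4        0.125         0.1073         0.4290
  5        0.125         0.1032         0.5162
  6        0.125         0.0994         0.5962
  7        0.125         0.0956         0.6694
  8        0.125         0.0920         0.7363
  9        0.125         0.0886         0.7973
  10     100.125        68.2947       682.9471
  Σ                     69.2284       687.3777
Price P = Σ PV = 69.2284.
Macaulay duration = Σ(t·PV) / P = 687.3777 / 69.2284 = 9.92913 half-year periods.
In years: 9.92913 / 2 = 4.96457 years.

4.96 years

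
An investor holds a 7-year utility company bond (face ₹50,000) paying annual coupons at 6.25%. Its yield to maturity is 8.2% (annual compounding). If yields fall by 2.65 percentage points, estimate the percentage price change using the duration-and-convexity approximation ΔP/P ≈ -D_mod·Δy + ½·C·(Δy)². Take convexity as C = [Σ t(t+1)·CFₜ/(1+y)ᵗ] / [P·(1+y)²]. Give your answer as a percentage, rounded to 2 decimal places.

+15.53%

With y = 0.082:
  t   CF        PV=CF/(1+0.082)^t    t·PV        t(t+1)·PV
  1     3,125.00     2,888.1701     2,888.1701       5,776.3401
  2     3,125.00     2,669.2884     5,338.5768      16,015.7304
  3     3,125.00     2,466.9948     7,400.9845      29,603.9380
  4     3,125.00     2,280.0322     9,120.1288      45,600.6438
  5     3,125.00     2,107.2386    10,536.1931      63,217.1587
  6     3,125.00     1,947.5403    11,685.2419      81,796.6933
  7    53,125.00    30,599.0623   214,193.4360   1,713,547.4881
  Σ                 44,958.3267   261,162.7311   1,955,557.9924
P = 44,958.3267; D_Mac = 5.80900 yrs; D_mod = 5.36876 yrs; C = 37.15404.
Duration effect: -5.36876 × (-0.0265) = +0.142272
Convexity effect: 0.5 × 37.15404 × (-0.0265)² = +0.0130457
ΔP/P ≈ +0.142272 + 0.0130457 = +0.155318 = +15.5318%.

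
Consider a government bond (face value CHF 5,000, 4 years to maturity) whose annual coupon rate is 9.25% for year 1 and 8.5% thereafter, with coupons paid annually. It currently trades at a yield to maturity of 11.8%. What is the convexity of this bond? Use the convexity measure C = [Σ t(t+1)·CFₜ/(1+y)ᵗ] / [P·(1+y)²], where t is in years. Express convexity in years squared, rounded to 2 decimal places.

13.42

With y = 0.118:
  t   CF        PV=CF/(1+0.118)^t    t·PV        t(t+1)·PV
  1       462.50       413.6852       413.6852         827.3703
  2       425.00       340.0207       680.0413       2,040.1240
  3       425.00       304.1330       912.3989       3,649.5958
  4     5,425.00     3,472.4222    13,889.6889      69,448.4447
  Σ                  4,530.2610    15,895.8144      75,965.5348
P = 4,530.2610.
Convexity = Σ t(t+1)·PV / [P·(1+y)²] = 75,965.5348 / (4,530.2610 × 1.249924) = 13.41559.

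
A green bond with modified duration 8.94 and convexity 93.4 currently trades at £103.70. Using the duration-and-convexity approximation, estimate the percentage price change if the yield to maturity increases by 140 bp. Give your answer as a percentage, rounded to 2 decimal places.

Duration effect: -D_mod·Δy = -8.94 × (+0.014) = -0.125160
Convexity effect: ½·C·(Δy)² = 0.5 × 93.4 × (0.014)² = +0.0091532
ΔP/P ≈ -0.125160 + 0.0091532 = -0.1160068
= -11.60068%.

-11.60%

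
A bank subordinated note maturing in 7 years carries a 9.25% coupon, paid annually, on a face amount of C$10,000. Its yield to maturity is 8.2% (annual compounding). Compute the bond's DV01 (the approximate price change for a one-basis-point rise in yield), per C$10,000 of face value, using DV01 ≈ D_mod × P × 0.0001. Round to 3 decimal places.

C$5.356

Periodic yield y = 0.082.
  t   CF        PV=CF/(1+0.082)^t    t·PV
  1       925.00       854.8983       854.8983
  2       925.00       790.1094     1,580.2187
  3       925.00       730.2305     2,190.6914
  4       925.00       674.8895     2,699.5581
  5       925.00       623.7426     3,118.7132
  6       925.00       576.4719     3,458.8316
  7    10,925.00     6,292.6072    44,048.2501
  Σ                 10,542.9494    57,951.1615
P = 10,542.9494; D_Mac = 5.49667 yrs; D_mod = 5.08011 yrs.
DV01 ≈ 5.08011 × 10,542.9494 × 0.0001 = 5.355930.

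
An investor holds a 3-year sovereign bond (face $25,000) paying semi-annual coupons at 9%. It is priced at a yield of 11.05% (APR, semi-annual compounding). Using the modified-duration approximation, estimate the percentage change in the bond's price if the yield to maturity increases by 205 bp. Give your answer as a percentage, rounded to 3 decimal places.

-5.217%

Periodic yield y = 0.05525. Modified duration first:
  t   CF        PV=CF/(1+0.05525)^t    t·PV
  1     1,125.00     1,066.0981     1,066.0981
  2     1,125.00     1,010.2801     2,020.5602
  3     1,125.00       957.3846     2,872.1538
  4     1,125.00       907.2586     3,629.0343
  5     1,125.00       859.7570     4,298.7850
  6    26,125.00    18,920.1308   113,520.7847
  Σ                 23,720.9091   127,407.4161
P = 23,720.9091; D_Mac = 5.37110 half-year periods = 2.68555 yrs; D_mod = 2.68555/(1+0.05525) = 2.54494 yrs.
ΔP/P ≈ -D_mod · Δy = -2.54494 × (+0.0205) = -0.052171 = -5.2171%.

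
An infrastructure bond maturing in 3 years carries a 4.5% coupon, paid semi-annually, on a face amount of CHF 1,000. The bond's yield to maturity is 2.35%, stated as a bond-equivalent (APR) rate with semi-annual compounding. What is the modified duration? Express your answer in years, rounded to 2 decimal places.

Periodic yield y = 0.01175. First find Macaulay duration:
  t   CF        PV=CF/(1+0.01175)^t    t·PV
  1        22.50        22.2387        22.2387
  2        22.50        21.9804        43.9609
  3        22.50        21.7252        65.1755
  4        22.50        21.4728        85.8914
  5        22.50        21.2235       106.1174
  6     1,022.50       953.2878     5,719.7268
  Σ                  1,061.9284     6,043.1106
P = 1,061.9284; Macaulay duration = 6,043.1106 / 1,061.9284 = 5.69069 half-year periods = 2.84535 years.
Modified duration = D_Mac / (1 + y) = 2.84535 / 1.01175 = 2.81230 years.

2.81 years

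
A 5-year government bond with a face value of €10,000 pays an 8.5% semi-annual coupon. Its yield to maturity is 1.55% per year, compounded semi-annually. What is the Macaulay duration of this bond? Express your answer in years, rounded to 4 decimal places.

4.3026 years

Periodic yield y = 0.00775. Discount each cash flow and weight by its period:
  t   CF        PV=CF/(1+0.00775)^t    t·PV
  1       425.00       421.7316       421.7316
  2       425.00       418.4883       836.9766
  3       425.00       415.2700     1,245.8099
  4       425.00       412.0764     1,648.3054
  5       425.00       408.9073     2,044.5367
  6       425.00       405.7627     2,434.5760
  7       425.00       402.6422     2,818.4953
  8       425.00       399.5457     3,196.3657
  9       425.00       396.4730     3,568.2574
  10   10,425.00     9,650.4596    96,504.5957
  Σ                 13,331.3567   114,719.6503
Price P = Σ PV = 13,331.3567.
Macaulay duration = Σ(t·PV) / P = 114,719.6503 / 13,331.3567 = 8.60525 half-year periods.
In years: 8.60525 / 2 = 4.30262 years.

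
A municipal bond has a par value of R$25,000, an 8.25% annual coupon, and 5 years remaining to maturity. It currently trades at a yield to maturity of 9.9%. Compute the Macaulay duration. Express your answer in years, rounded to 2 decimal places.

Periodic yield y = 0.099. Discount each cash flow and weight by its year:
  t   CF        PV=CF/(1+0.099)^t    t·PV
  1     2,062.50     1,876.7061     1,876.7061
  2     2,062.50     1,707.6489     3,415.2977
  3     2,062.50     1,553.8206     4,661.4619
  4     2,062.50     1,413.8495     5,655.3981
  5    27,062.50    16,880.2724    84,401.3622
  Σ                 23,432.2975   100,010.2259
Price P = Σ PV = 23,432.2975.
Macaulay duration = Σ(t·PV) / P = 100,010.2259 / 23,432.2975 = 4.26805 years.

4.27 years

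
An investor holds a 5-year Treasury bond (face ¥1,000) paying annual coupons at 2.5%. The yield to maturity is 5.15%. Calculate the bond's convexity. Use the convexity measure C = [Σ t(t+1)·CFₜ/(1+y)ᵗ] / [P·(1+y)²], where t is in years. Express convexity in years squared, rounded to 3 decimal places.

With y = 0.0515:
  t   CF        PV=CF/(1+0.0515)^t    t·PV        t(t+1)·PV
  1        25.00        23.7756        23.7756          47.5511
  2        25.00        22.6111        45.2222         135.6665
  3        25.00        21.5036        64.5109         258.0438
  4        25.00        20.4505        81.8018         409.0090
  5     1,025.00       797.4023     3,987.0115      23,922.0688
  Σ                    885.7430     4,202.3220      24,772.3393
P = 885.7430.
Convexity = Σ t(t+1)·PV / [P·(1+y)²] = 24,772.3393 / (885.7430 × 1.105652) = 25.29535.

25.295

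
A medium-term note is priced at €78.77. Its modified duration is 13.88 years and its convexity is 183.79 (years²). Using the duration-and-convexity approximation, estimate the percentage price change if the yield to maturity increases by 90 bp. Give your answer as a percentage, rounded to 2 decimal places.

Duration effect: -D_mod·Δy = -13.88 × (+0.009) = -0.124920
Convexity effect: ½·C·(Δy)² = 0.5 × 183.79 × (0.009)² = +0.007443495
ΔP/P ≈ -0.124920 + 0.007443495 = -0.117476505
= -11.7476505%.

-11.75%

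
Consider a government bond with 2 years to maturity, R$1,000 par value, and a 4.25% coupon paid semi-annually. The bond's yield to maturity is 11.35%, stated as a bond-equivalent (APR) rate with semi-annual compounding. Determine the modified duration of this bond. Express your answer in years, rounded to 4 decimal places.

1.8297 years

Periodic yield y = 0.05675. First find Macaulay duration:
  t   CF        PV=CF/(1+0.05675)^t    t·PV
  1        21.25        20.1088        20.1088
  2        21.25        19.0289        38.0579
  3        21.25        18.0070        54.0211
  4     1,021.25       818.9230     3,275.6918
  Σ                    876.0677     3,387.8796
P = 876.0677; Macaulay duration = 3,387.8796 / 876.0677 = 3.86714 half-year periods = 1.93357 years.
Modified duration = D_Mac / (1 + y) = 1.93357 / 1.05675 = 1.82973 years.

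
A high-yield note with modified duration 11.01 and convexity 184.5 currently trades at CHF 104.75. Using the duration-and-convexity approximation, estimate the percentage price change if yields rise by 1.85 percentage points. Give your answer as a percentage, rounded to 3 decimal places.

-17.211%

Duration effect: -D_mod·Δy = -11.01 × (+0.0185) = -0.203685
Convexity effect: ½·C·(Δy)² = 0.5 × 184.5 × (0.0185)² = +0.0315725625
ΔP/P ≈ -0.203685 + 0.0315725625 = -0.1721124375
= -17.21124375%.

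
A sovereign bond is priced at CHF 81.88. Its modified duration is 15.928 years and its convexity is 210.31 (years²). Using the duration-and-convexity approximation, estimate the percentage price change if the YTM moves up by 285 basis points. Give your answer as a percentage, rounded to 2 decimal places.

-36.85%

Duration effect: -D_mod·Δy = -15.928 × (+0.0285) = -0.453948
Convexity effect: ½·C·(Δy)² = 0.5 × 210.31 × (0.0285)² = +0.08541214875
ΔP/P ≈ -0.453948 + 0.08541214875 = -0.36853585125
= -36.853585125%.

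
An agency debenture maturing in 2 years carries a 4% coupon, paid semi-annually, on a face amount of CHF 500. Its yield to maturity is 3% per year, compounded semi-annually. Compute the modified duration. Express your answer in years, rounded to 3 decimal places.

Periodic yield y = 0.015. First find Macaulay duration:
  t   CF        PV=CF/(1+0.015)^t    t·PV
  1        10.00         9.8522         9.8522
  2        10.00         9.7066        19.4132
  3        10.00         9.5632        28.6895
  4       510.00       480.5140     1,922.0558
  Σ                    509.6360     1,980.0108
P = 509.6360; Macaulay duration = 1,980.0108 / 509.6360 = 3.88515 half-year periods = 1.94257 years.
Modified duration = D_Mac / (1 + y) = 1.94257 / 1.015 = 1.91387 years.

1.914 years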